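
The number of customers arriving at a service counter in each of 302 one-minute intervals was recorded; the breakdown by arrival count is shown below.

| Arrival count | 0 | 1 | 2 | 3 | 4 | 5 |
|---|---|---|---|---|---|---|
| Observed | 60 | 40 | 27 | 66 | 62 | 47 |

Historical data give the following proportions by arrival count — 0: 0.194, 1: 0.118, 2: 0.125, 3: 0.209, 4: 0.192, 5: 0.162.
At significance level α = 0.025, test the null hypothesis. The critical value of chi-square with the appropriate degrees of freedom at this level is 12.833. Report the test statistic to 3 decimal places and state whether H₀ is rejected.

Expected counts E_i = n·p_i: 302×0.194 = 58.588, 302×0.118 = 35.636, 302×0.125 = 37.75, 302×0.209 = 63.118, 302×0.192 = 57.984, 302×0.162 = 48.924.
χ² = (60−58.588)²/58.588 + (40−35.636)²/35.636 + (27−37.75)²/37.75 + (66−63.118)²/63.118 + (62−57.984)²/57.984 + (47−48.924)²/48.924
   = 0.0340 + 0.5344 + 3.0613 + 0.1316 + 0.2782 + 0.0757
Sum = 4.115
df = 5. Since 4.115 < 12.833, we do not reject H₀.

4.115; do not reject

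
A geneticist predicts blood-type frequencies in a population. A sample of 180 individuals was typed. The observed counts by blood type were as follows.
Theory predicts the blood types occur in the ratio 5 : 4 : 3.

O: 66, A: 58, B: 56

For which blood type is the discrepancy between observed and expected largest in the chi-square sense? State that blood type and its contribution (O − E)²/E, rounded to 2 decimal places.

Ratio total = 12. Expected counts: 180×5/12 = 75, 180×4/12 = 60, 180×3/12 = 45.
cat         O        E   (O−E)²/E
O          66       75      1.080
A          58       60      0.067
B          56       45      2.689
The largest term is for B: 2.69.

B, 2.69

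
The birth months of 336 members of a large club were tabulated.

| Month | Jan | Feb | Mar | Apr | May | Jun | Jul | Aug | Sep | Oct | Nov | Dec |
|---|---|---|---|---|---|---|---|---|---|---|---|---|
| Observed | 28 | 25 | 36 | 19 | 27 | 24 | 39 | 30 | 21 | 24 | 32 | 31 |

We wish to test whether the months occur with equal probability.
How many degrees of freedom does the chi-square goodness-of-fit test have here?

There are k = 12 categories and no parameters were estimated from the data, so df = 12 − 1 = 11.

11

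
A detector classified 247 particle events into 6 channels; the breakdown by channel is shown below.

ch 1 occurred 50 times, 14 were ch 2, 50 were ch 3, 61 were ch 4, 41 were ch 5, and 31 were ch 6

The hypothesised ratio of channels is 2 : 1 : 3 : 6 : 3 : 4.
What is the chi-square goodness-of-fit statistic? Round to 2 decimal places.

Ratio total = 19. Expected counts: 247×2/19 = 26, 247×1/19 = 13, 247×3/19 = 39, 247×6/19 = 78, 247×3/19 = 39, 247×4/19 = 52.
χ² = (50−26)²/26 + (14−13)²/13 + (50−39)²/39 + (61−78)²/78 + (41−39)²/39 + (31−52)²/52
   = 22.154 + 0.077 + 3.103 + 3.705 + 0.103 + 8.481
Sum = 37.62

37.62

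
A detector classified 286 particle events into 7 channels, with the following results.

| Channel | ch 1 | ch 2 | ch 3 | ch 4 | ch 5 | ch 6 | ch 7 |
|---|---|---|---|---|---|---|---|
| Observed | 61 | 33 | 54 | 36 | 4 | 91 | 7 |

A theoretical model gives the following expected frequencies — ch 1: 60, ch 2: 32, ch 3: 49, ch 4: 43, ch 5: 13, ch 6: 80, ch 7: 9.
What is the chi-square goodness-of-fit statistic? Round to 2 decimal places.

9.89

ch 1: (61 − 60)²/60 = 1/60 = 0.017
ch 2: (33 − 32)²/32 = 1/32 = 0.031
ch 3: (54 − 49)²/49 = 25/49 = 0.510
ch 4: (36 − 43)²/43 = 49/43 = 1.140
ch 5: (4 − 13)²/13 = 81/13 = 6.231
ch 6: (91 − 80)²/80 = 121/80 = 1.513
ch 7: (7 − 9)²/9 = 4/9 = 0.444
Sum = 9.89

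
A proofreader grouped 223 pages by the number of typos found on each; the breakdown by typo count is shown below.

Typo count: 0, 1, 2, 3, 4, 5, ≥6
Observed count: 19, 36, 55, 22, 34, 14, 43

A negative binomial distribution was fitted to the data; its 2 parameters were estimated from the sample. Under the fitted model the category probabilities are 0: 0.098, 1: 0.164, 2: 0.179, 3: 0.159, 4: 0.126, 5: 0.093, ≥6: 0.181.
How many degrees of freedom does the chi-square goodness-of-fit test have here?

There are k = 7 categories and 2 parameters estimated from the data, so df = 7 − 1 − 2 = 4.

4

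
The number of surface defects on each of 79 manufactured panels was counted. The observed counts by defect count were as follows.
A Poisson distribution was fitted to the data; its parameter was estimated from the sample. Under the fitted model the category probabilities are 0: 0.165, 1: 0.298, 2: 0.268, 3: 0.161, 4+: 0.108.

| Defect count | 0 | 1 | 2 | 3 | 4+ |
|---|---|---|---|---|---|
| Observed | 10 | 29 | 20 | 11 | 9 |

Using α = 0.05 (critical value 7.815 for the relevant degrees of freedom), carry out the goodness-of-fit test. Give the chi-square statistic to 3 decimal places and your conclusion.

Expected counts E_i = n·p_i: 79×0.165 = 13.035, 79×0.298 = 23.542, 79×0.268 = 21.172, 79×0.161 = 12.719, 79×0.108 = 8.532.
cat         O        E   (O−E)²/E
0          10   13.035     0.7067
1          29   23.542     1.2654
2          20   21.172     0.0649
3          11   12.719     0.2323
4+          9    8.532     0.0257
Sum = 2.295
df = 3. Since 2.295 < 7.815, we do not reject H₀.

2.295; do not reject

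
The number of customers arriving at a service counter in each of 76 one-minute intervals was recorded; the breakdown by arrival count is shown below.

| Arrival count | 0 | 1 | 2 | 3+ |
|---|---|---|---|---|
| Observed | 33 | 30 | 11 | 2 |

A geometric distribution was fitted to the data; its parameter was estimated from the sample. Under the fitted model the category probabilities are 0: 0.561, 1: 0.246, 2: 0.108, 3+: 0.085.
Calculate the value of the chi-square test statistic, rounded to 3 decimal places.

13.041

Expected counts E_i = n·p_i: 76×0.561 = 42.636, 76×0.246 = 18.696, 76×0.108 = 8.208, 76×0.085 = 6.46.
χ² = (33−42.636)²/42.636 + (30−18.696)²/18.696 + (11−8.208)²/8.208 + (2−6.46)²/6.46
   = 2.1778 + 6.8346 + 0.9497 + 3.0792
Sum = 13.041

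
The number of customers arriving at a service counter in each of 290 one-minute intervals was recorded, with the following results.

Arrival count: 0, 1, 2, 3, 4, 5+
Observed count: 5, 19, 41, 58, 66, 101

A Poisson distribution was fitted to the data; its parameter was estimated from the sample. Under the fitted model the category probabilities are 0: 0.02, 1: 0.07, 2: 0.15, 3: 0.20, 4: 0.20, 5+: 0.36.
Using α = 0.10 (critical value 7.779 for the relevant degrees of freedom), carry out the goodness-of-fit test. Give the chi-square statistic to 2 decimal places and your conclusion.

1.55; do not reject

Expected counts E_i = n·p_i: 290×0.02 = 5.8, 290×0.07 = 20.3, 290×0.15 = 43.5, 290×0.20 = 58, 290×0.20 = 58, 290×0.36 = 104.4.
χ² = (5−5.8)²/5.8 + (19−20.3)²/20.3 + (41−43.5)²/43.5 + (58−58)²/58 + (66−58)²/58 + (101−104.4)²/104.4
   = 0.110 + 0.083 + 0.144 + 0.000 + 1.103 + 0.111
Sum = 1.55
df = 4. Since 1.55 < 7.779, we do not reject H₀.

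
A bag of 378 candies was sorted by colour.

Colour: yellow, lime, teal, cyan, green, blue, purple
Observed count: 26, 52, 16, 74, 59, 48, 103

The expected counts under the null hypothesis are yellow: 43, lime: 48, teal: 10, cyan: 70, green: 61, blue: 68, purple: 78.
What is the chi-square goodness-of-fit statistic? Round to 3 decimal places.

χ² = (26−43)²/43 + (52−48)²/48 + (16−10)²/10 + (74−70)²/70 + (59−61)²/61 + (48−68)²/68 + (103−78)²/78
   = 6.7209 + 0.3333 + 3.6000 + 0.2286 + 0.0656 + 5.8824 + 8.0128
Sum = 24.844

24.844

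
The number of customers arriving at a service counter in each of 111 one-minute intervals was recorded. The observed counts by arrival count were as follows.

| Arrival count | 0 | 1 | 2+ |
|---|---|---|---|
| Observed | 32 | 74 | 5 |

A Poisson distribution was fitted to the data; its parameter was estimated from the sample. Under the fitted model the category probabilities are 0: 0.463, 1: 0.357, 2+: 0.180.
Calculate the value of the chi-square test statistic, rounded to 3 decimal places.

48.365

Expected counts E_i = n·p_i: 111×0.463 = 51.393, 111×0.357 = 39.627, 111×0.180 = 19.98.
0: (32 − 51.393)²/51.393 = 376.088449/51.393 = 7.3179
1: (74 − 39.627)²/39.627 = 1181.503129/39.627 = 29.8156
2+: (5 − 19.98)²/19.98 = 224.4004/19.98 = 11.2313
Sum = 48.365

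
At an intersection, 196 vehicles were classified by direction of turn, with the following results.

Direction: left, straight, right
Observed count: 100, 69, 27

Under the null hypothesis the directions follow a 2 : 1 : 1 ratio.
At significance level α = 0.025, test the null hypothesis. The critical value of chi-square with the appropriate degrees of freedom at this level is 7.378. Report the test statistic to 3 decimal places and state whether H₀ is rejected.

18.082; reject

Ratio total = 4. Expected counts: 196×2/4 = 98, 196×1/4 = 49, 196×1/4 = 49.
left: (100 − 98)²/98 = 4/98 = 0.0408
straight: (69 − 49)²/49 = 400/49 = 8.1633
right: (27 − 49)²/49 = 484/49 = 9.8776
Sum = 18.082
df = 2. Since 18.082 > 7.378, we reject H₀.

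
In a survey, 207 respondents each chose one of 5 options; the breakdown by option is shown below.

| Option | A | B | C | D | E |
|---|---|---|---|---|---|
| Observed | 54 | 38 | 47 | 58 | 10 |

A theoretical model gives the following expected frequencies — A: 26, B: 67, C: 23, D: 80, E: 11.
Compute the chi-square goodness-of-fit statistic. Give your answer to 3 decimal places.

73.890

A: (54 − 26)²/26 = 784/26 = 30.1538
B: (38 − 67)²/67 = 841/67 = 12.5522
C: (47 − 23)²/23 = 576/23 = 25.0435
D: (58 − 80)²/80 = 484/80 = 6.0500
E: (10 − 11)²/11 = 1/11 = 0.0909
Sum = 73.890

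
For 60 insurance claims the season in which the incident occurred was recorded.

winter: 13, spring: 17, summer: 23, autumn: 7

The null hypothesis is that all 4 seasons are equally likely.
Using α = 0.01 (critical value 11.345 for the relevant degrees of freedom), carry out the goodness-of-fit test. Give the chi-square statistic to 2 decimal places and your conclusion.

9.07; do not reject

Under H₀ each category has probability 1/4, so each expected count is 60/4 = 15.
winter: (13 − 15)²/15 = 4/15 = 0.267
spring: (17 − 15)²/15 = 4/15 = 0.267
summer: (23 − 15)²/15 = 64/15 = 4.267
autumn: (7 − 15)²/15 = 64/15 = 4.267
Sum = 9.07
df = 3. Since 9.07 < 11.345, we do not reject H₀.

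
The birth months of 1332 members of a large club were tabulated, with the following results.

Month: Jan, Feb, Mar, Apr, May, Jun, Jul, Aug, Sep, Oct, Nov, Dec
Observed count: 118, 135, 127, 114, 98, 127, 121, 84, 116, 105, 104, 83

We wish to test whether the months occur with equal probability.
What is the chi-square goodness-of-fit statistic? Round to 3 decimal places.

Expected count for each of the 12 categories: 1332/12 = 111.
cat         O        E   (O−E)²/E
Jan       118      111     0.4414
Feb       135      111     5.1892
Mar       127      111     2.3063
Apr       114      111     0.0811
May        98      111     1.5225
Jun       127      111     2.3063
Jul       121      111     0.9009
Aug        84      111     6.5676
Sep       116      111     0.2252
Oct       105      111     0.3243
Nov       104      111     0.4414
Dec        83      111     7.0631
Sum = 27.369

27.369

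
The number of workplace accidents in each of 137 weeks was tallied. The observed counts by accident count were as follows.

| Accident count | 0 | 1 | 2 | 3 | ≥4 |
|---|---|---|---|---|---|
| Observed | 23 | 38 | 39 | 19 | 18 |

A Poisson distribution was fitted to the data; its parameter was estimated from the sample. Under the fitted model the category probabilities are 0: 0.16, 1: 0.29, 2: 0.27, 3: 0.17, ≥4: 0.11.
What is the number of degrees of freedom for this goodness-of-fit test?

There are k = 5 categories and 1 parameter estimated from the data, so df = 5 − 1 − 1 = 3.

3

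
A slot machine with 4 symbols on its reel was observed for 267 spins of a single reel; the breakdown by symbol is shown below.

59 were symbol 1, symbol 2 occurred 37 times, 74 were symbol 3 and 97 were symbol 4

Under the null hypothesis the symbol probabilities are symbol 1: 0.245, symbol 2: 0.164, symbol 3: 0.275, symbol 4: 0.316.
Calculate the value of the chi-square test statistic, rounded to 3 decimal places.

3.576

Expected counts E_i = n·p_i: 267×0.245 = 65.415, 267×0.164 = 43.788, 267×0.275 = 73.425, 267×0.316 = 84.372.
cat           O        E   (O−E)²/E
symbol 1     59   65.415     0.6291
symbol 2     37   43.788     1.0523
symbol 3     74   73.425     0.0045
symbol 4     97   84.372     1.8900
Sum = 3.576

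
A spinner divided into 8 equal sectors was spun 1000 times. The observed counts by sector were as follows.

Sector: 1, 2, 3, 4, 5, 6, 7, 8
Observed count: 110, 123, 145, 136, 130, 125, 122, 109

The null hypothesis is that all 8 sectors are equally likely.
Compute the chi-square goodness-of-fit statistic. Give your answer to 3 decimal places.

8.320

Expected count for each of the 8 categories: 1000/8 = 125.
1: (110 − 125)²/125 = 225/125 = 1.8000
2: (123 − 125)²/125 = 4/125 = 0.0320
3: (145 − 125)²/125 = 400/125 = 3.2000
4: (136 − 125)²/125 = 121/125 = 0.9680
5: (130 − 125)²/125 = 25/125 = 0.2000
6: (125 − 125)²/125 = 0/125 = 0.0000
7: (122 − 125)²/125 = 9/125 = 0.0720
8: (109 − 125)²/125 = 256/125 = 2.0480
Sum = 8.320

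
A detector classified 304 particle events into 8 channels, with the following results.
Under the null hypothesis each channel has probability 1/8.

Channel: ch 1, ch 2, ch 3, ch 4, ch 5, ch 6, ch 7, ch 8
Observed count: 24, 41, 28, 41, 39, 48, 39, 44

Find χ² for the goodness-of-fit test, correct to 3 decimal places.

Under H₀ each category has probability 1/8, so each expected count is 304/8 = 38.
cat         O        E   (O−E)²/E
ch 1       24       38     5.1579
ch 2       41       38     0.2368
ch 3       28       38     2.6316
ch 4       41       38     0.2368
ch 5       39       38     0.0263
ch 6       48       38     2.6316
ch 7       39       38     0.0263
ch 8       44       38     0.9474
Sum = 11.895

11.895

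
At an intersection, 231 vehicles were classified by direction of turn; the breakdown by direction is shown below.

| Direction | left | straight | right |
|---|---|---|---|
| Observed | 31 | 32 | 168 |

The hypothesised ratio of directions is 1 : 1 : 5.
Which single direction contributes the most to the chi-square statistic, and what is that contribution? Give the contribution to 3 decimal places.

left, 0.121

Ratio total = 7. Expected counts: 231×1/7 = 33, 231×1/7 = 33, 231×5/7 = 165.
χ² = (31−33)²/33 + (32−33)²/33 + (168−165)²/165
   = 0.1212 + 0.0303 + 0.0545
The largest term is for left: 0.121.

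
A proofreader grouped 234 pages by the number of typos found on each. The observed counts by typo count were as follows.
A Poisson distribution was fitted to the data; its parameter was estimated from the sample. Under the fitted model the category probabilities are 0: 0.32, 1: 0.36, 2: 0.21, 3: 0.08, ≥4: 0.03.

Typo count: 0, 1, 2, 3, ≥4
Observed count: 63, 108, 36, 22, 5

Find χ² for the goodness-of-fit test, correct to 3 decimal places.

Expected counts E_i = n·p_i: 234×0.32 = 74.88, 234×0.36 = 84.24, 234×0.21 = 49.14, 234×0.08 = 18.72, 234×0.03 = 7.02.
χ² = (63−74.88)²/74.88 + (108−84.24)²/84.24 + (36−49.14)²/49.14 + (22−18.72)²/18.72 + (5−7.02)²/7.02
   = 1.8848 + 6.7015 + 3.5136 + 0.5747 + 0.5813
Sum = 13.256

13.256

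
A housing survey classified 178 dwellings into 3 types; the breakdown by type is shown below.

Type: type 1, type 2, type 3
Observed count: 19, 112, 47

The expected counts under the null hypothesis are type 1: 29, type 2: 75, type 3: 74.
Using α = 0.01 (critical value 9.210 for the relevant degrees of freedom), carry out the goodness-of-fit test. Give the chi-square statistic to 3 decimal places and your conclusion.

χ² = (19−29)²/29 + (112−75)²/75 + (47−74)²/74
   = 3.4483 + 18.2533 + 9.8514
Sum = 31.553
df = 2. Since 31.553 > 9.210, we reject H₀.

31.553; reject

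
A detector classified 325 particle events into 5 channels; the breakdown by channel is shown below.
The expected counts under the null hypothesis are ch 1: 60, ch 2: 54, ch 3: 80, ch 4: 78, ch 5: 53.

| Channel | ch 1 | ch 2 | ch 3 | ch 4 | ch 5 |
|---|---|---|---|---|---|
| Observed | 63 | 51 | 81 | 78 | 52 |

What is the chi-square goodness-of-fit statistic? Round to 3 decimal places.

0.348

χ² = (63−60)²/60 + (51−54)²/54 + (81−80)²/80 + (78−78)²/78 + (52−53)²/53
   = 0.1500 + 0.1667 + 0.0125 + 0.0000 + 0.0189
Sum = 0.348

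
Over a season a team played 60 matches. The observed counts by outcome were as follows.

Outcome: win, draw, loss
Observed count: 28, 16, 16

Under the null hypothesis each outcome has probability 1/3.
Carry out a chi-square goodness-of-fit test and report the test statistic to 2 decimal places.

4.80

Expected count for each of the 3 categories: 60/3 = 20.
χ² = (28−20)²/20 + (16−20)²/20 + (16−20)²/20
   = 3.200 + 0.800 + 0.800
Sum = 4.80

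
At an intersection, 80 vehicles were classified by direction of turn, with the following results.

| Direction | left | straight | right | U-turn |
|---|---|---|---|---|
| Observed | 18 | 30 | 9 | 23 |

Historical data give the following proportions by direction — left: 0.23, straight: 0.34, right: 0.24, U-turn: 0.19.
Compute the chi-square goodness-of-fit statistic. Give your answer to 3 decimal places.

Expected counts E_i = n·p_i: 80×0.23 = 18.4, 80×0.34 = 27.2, 80×0.24 = 19.2, 80×0.19 = 15.2.
left: (18 − 18.4)²/18.4 = 0.16/18.4 = 0.0087
straight: (30 − 27.2)²/27.2 = 7.84/27.2 = 0.2882
right: (9 − 19.2)²/19.2 = 104.04/19.2 = 5.4188
U-turn: (23 − 15.2)²/15.2 = 60.84/15.2 = 4.0026
Sum = 9.718

9.718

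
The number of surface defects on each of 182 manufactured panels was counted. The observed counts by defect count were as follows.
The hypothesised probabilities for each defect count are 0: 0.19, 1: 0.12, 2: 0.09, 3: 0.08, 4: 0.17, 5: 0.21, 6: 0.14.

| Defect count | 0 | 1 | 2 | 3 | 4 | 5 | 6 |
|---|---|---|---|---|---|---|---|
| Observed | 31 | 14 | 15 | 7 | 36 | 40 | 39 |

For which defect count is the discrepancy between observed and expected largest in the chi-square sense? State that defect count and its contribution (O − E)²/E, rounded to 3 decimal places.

Expected counts E_i = n·p_i: 182×0.19 = 34.58, 182×0.12 = 21.84, 182×0.09 = 16.38, 182×0.08 = 14.56, 182×0.17 = 30.94, 182×0.21 = 38.22, 182×0.14 = 25.48.
χ² = (31−34.58)²/34.58 + (14−21.84)²/21.84 + (15−16.38)²/16.38 + (7−14.56)²/14.56 + (36−30.94)²/30.94 + (40−38.22)²/38.22 + (39−25.48)²/25.48
   = 0.3706 + 2.8144 + 0.1163 + 3.9254 + 0.8275 + 0.0829 + 7.1739
The largest term is for 6: 7.174.

6, 7.174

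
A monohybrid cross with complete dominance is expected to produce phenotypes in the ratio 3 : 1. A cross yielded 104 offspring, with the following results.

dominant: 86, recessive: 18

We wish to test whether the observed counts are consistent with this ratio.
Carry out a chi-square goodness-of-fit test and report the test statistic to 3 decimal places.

3.282

Ratio total = 4. Expected counts: 104×3/4 = 78, 104×1/4 = 26.
cat            O        E   (O−E)²/E
dominant      86       78     0.8205
recessive     18       26     2.4615
Sum = 3.282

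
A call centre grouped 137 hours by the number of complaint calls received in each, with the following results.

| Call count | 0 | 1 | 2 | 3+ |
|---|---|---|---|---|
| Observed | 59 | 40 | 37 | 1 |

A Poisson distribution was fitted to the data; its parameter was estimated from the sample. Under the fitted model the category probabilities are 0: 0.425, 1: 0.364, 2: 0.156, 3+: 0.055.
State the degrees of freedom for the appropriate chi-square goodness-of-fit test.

There are k = 4 categories and 1 parameter estimated from the data, so df = 4 − 1 − 1 = 2.

2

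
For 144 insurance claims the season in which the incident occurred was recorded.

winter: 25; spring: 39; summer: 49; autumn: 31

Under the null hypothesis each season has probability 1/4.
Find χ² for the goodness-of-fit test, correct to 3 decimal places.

Expected count for each of the 4 categories: 144/4 = 36.
cat         O        E   (O−E)²/E
winter     25       36     3.3611
spring     39       36     0.2500
summer     49       36     4.6944
autumn     31       36     0.6944
Sum = 9.000

9.000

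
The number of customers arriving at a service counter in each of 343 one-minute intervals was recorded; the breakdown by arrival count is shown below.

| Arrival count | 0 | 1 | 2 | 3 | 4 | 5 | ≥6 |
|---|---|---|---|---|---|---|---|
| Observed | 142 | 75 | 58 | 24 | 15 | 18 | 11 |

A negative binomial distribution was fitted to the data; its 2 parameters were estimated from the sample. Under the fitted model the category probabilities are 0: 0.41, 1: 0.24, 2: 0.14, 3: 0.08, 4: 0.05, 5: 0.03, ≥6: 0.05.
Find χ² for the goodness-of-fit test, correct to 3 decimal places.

11.421

Expected counts E_i = n·p_i: 343×0.41 = 140.63, 343×0.24 = 82.32, 343×0.14 = 48.02, 343×0.08 = 27.44, 343×0.05 = 17.15, 343×0.03 = 10.29, 343×0.05 = 17.15.
0: (142 − 140.63)²/140.63 = 1.8769/140.63 = 0.0133
1: (75 − 82.32)²/82.32 = 53.5824/82.32 = 0.6509
2: (58 − 48.02)²/48.02 = 99.6004/48.02 = 2.0741
3: (24 − 27.44)²/27.44 = 11.8336/27.44 = 0.4313
4: (15 − 17.15)²/17.15 = 4.6225/17.15 = 0.2695
5: (18 − 10.29)²/10.29 = 59.4441/10.29 = 5.7769
≥6: (11 − 17.15)²/17.15 = 37.8225/17.15 = 2.2054
Sum = 11.421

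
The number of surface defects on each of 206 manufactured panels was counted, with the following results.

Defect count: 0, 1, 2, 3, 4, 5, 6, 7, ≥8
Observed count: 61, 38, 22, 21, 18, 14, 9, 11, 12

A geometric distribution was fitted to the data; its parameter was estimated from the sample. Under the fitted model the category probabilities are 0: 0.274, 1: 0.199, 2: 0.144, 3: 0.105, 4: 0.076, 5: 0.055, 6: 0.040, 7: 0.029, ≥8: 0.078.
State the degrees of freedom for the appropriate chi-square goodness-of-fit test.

There are k = 9 categories and 1 parameter estimated from the data, so df = 9 − 1 − 1 = 7.

7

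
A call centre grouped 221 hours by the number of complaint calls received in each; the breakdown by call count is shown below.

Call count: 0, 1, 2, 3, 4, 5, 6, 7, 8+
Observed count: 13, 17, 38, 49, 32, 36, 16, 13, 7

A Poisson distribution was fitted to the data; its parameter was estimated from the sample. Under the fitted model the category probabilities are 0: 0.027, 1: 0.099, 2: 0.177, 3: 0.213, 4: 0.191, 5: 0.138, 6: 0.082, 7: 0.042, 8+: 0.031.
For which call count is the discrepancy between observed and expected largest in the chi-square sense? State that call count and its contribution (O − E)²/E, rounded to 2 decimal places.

0, 8.29

Expected counts E_i = n·p_i: 221×0.027 = 5.967, 221×0.099 = 21.879, 221×0.177 = 39.117, 221×0.213 = 47.073, 221×0.191 = 42.211, 221×0.138 = 30.498, 221×0.082 = 18.122, 221×0.042 = 9.282, 221×0.031 = 6.851.
0: (13 − 5.967)²/5.967 = 49.463089/5.967 = 8.289
1: (17 − 21.879)²/21.879 = 23.804641/21.879 = 1.088
2: (38 − 39.117)²/39.117 = 1.247689/39.117 = 0.032
3: (49 − 47.073)²/47.073 = 3.713329/47.073 = 0.079
4: (32 − 42.211)²/42.211 = 104.264521/42.211 = 2.470
5: (36 − 30.498)²/30.498 = 30.272004/30.498 = 0.993
6: (16 − 18.122)²/18.122 = 4.502884/18.122 = 0.248
7: (13 − 9.282)²/9.282 = 13.823524/9.282 = 1.489
8+: (7 − 6.851)²/6.851 = 0.022201/6.851 = 0.003
The largest term is for 0: 8.29.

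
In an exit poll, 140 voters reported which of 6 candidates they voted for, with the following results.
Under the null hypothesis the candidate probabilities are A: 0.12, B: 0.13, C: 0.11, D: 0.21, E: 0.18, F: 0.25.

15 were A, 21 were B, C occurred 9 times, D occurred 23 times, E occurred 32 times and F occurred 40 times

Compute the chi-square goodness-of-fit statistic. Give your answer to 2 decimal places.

Expected counts E_i = n·p_i: 140×0.12 = 16.8, 140×0.13 = 18.2, 140×0.11 = 15.4, 140×0.21 = 29.4, 140×0.18 = 25.2, 140×0.25 = 35.
χ² = (15−16.8)²/16.8 + (21−18.2)²/18.2 + (9−15.4)²/15.4 + (23−29.4)²/29.4 + (32−25.2)²/25.2 + (40−35)²/35
   = 0.193 + 0.431 + 2.660 + 1.393 + 1.835 + 0.714
Sum = 7.23

7.23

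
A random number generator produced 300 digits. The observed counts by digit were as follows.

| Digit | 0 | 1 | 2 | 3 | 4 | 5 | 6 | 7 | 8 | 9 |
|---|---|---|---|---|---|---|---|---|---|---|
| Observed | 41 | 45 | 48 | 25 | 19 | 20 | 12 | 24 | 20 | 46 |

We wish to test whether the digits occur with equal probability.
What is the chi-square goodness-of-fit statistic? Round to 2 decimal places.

Under H₀ each category has probability 1/10, so each expected count is 300/10 = 30.
0: (41 − 30)²/30 = 121/30 = 4.033
1: (45 − 30)²/30 = 225/30 = 7.500
2: (48 − 30)²/30 = 324/30 = 10.800
3: (25 − 30)²/30 = 25/30 = 0.833
4: (19 − 30)²/30 = 121/30 = 4.033
5: (20 − 30)²/30 = 100/30 = 3.333
6: (12 − 30)²/30 = 324/30 = 10.800
7: (24 − 30)²/30 = 36/30 = 1.200
8: (20 − 30)²/30 = 100/30 = 3.333
9: (46 − 30)²/30 = 256/30 = 8.533
Sum = 54.40

54.40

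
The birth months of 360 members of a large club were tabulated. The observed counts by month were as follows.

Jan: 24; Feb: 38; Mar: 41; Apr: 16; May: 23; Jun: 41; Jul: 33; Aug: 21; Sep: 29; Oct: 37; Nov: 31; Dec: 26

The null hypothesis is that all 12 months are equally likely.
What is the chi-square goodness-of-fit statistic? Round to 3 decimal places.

24.800

Expected count for each of the 12 categories: 360/12 = 30.
cat         O        E   (O−E)²/E
Jan        24       30     1.2000
Feb        38       30     2.1333
Mar        41       30     4.0333
Apr        16       30     6.5333
May        23       30     1.6333
Jun        41       30     4.0333
Jul        33       30     0.3000
Aug        21       30     2.7000
Sep        29       30     0.0333
Oct        37       30     1.6333
Nov        31       30     0.0333
Dec        26       30     0.5333
Sum = 24.800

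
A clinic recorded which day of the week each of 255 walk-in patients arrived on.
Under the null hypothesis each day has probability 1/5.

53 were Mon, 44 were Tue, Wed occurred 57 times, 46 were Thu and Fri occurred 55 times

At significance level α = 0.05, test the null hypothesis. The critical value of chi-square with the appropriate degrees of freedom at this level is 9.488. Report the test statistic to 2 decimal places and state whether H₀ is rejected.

2.55; do not reject

Under H₀ each category has probability 1/5, so each expected count is 255/5 = 51.
χ² = (53−51)²/51 + (44−51)²/51 + (57−51)²/51 + (46−51)²/51 + (55−51)²/51
   = 0.078 + 0.961 + 0.706 + 0.490 + 0.314
Sum = 2.55
df = 4. Since 2.55 < 9.488, we do not reject H₀.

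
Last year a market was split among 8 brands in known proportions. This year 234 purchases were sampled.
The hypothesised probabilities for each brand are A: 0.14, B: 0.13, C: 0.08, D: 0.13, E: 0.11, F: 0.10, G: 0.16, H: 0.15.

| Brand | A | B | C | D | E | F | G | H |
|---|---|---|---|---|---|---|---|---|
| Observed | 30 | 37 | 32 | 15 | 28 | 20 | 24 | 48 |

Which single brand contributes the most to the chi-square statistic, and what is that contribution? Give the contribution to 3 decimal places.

C, 9.421

Expected counts E_i = n·p_i: 234×0.14 = 32.76, 234×0.13 = 30.42, 234×0.08 = 18.72, 234×0.13 = 30.42, 234×0.11 = 25.74, 234×0.10 = 23.4, 234×0.16 = 37.44, 234×0.15 = 35.1.
cat         O        E   (O−E)²/E
A          30    32.76     0.2325
B          37    30.42     1.4233
C          32    18.72     9.4209
D          15    30.42     7.8164
E          28    25.74     0.1984
F          20     23.4     0.4940
G          24    37.44     4.8246
H          48     35.1     4.7410
The largest term is for C: 9.421.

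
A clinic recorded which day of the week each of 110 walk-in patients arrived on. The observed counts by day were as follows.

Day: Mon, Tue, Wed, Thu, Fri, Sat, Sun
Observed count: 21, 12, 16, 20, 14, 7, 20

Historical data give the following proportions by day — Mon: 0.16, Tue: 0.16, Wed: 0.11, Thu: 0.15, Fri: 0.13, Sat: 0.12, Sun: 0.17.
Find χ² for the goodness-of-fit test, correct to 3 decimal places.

Expected counts E_i = n·p_i: 110×0.16 = 17.6, 110×0.16 = 17.6, 110×0.11 = 12.1, 110×0.15 = 16.5, 110×0.13 = 14.3, 110×0.12 = 13.2, 110×0.17 = 18.7.
Mon: (21 − 17.6)²/17.6 = 11.56/17.6 = 0.6568
Tue: (12 − 17.6)²/17.6 = 31.36/17.6 = 1.7818
Wed: (16 − 12.1)²/12.1 = 15.21/12.1 = 1.2570
Thu: (20 − 16.5)²/16.5 = 12.25/16.5 = 0.7424
Fri: (14 − 14.3)²/14.3 = 0.09/14.3 = 0.0063
Sat: (7 − 13.2)²/13.2 = 38.44/13.2 = 2.9121
Sun: (20 − 18.7)²/18.7 = 1.69/18.7 = 0.0904
Sum = 7.447

7.447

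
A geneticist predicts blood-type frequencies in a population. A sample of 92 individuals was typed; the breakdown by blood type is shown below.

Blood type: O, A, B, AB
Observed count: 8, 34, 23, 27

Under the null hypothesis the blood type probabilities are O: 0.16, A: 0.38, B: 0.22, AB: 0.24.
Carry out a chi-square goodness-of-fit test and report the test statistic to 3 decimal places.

Expected counts E_i = n·p_i: 92×0.16 = 14.72, 92×0.38 = 34.96, 92×0.22 = 20.24, 92×0.24 = 22.08.
χ² = (8−14.72)²/14.72 + (34−34.96)²/34.96 + (23−20.24)²/20.24 + (27−22.08)²/22.08
   = 3.0678 + 0.0264 + 0.3764 + 1.0963
Sum = 4.567

4.567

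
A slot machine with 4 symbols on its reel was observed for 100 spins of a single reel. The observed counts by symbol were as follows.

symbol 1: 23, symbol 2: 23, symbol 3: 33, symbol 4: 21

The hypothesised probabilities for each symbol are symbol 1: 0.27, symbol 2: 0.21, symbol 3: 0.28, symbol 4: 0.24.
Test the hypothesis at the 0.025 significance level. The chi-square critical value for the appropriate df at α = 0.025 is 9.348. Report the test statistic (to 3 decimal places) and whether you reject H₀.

2.051; do not reject

Expected counts E_i = n·p_i: 100×0.27 = 27, 100×0.21 = 21, 100×0.28 = 28, 100×0.24 = 24.
symbol 1: (23 − 27)²/27 = 16/27 = 0.5926
symbol 2: (23 − 21)²/21 = 4/21 = 0.1905
symbol 3: (33 − 28)²/28 = 25/28 = 0.8929
symbol 4: (21 − 24)²/24 = 9/24 = 0.3750
Sum = 2.051
df = 3. Since 2.051 < 9.348, we do not reject H₀.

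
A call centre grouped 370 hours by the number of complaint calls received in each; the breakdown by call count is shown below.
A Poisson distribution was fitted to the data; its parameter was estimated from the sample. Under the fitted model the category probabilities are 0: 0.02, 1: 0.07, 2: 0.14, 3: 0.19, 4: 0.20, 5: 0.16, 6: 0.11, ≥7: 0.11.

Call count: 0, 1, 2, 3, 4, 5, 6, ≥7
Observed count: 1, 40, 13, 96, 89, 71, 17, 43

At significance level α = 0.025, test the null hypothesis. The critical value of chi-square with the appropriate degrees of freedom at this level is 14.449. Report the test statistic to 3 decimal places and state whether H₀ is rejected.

Expected counts E_i = n·p_i: 370×0.02 = 7.4, 370×0.07 = 25.9, 370×0.14 = 51.8, 370×0.19 = 70.3, 370×0.20 = 74, 370×0.16 = 59.2, 370×0.11 = 40.7, 370×0.11 = 40.7.
cat         O        E   (O−E)²/E
0           1      7.4     5.5351
1          40     25.9     7.6761
2          13     51.8    29.0625
3          96     70.3     9.3953
4          89       74     3.0405
5          71     59.2     2.3520
6          17     40.7    13.8007
≥7         43     40.7     0.1300
Sum = 70.992
df = 6. Since 70.992 > 14.449, we reject H₀.

70.992; reject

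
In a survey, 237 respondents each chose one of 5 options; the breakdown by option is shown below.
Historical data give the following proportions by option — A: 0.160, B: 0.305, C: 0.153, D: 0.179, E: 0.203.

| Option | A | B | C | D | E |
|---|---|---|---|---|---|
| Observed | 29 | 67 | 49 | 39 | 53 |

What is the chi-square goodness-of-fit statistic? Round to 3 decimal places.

7.733

Expected counts E_i = n·p_i: 237×0.160 = 37.92, 237×0.305 = 72.285, 237×0.153 = 36.261, 237×0.179 = 42.423, 237×0.203 = 48.111.
χ² = (29−37.92)²/37.92 + (67−72.285)²/72.285 + (49−36.261)²/36.261 + (39−42.423)²/42.423 + (53−48.111)²/48.111
   = 2.0983 + 0.3864 + 4.4754 + 0.2762 + 0.4968
Sum = 7.733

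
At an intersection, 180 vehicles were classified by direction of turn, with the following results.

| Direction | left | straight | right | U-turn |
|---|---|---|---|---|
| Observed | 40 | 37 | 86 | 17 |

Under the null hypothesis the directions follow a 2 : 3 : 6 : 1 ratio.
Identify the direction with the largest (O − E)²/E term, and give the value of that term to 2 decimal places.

Ratio total = 12. Expected counts: 180×2/12 = 30, 180×3/12 = 45, 180×6/12 = 90, 180×1/12 = 15.
χ² = (40−30)²/30 + (37−45)²/45 + (86−90)²/90 + (17−15)²/15
   = 3.333 + 1.422 + 0.178 + 0.267
The largest term is for left: 3.33.

left, 3.33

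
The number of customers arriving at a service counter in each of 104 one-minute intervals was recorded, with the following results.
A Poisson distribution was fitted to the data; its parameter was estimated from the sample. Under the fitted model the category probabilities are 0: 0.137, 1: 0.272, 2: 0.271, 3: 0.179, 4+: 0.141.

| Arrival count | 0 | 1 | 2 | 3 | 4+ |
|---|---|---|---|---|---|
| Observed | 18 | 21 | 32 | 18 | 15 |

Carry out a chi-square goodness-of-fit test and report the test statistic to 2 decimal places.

3.41

Expected counts E_i = n·p_i: 104×0.137 = 14.248, 104×0.272 = 28.288, 104×0.271 = 28.184, 104×0.179 = 18.616, 104×0.141 = 14.664.
0: (18 − 14.248)²/14.248 = 14.077504/14.248 = 0.988
1: (21 − 28.288)²/28.288 = 53.114944/28.288 = 1.878
2: (32 − 28.184)²/28.184 = 14.561856/28.184 = 0.517
3: (18 − 18.616)²/18.616 = 0.379456/18.616 = 0.020
4+: (15 − 14.664)²/14.664 = 0.112896/14.664 = 0.008
Sum = 3.41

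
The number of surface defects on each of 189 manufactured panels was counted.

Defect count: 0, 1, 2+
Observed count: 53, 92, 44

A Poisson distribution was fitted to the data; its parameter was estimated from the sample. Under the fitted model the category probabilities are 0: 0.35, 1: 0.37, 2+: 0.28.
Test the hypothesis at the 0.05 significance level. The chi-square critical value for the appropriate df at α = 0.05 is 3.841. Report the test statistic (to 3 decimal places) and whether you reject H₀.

11.083; reject

Expected counts E_i = n·p_i: 189×0.35 = 66.15, 189×0.37 = 69.93, 189×0.28 = 52.92.
cat         O        E   (O−E)²/E
0          53    66.15     2.6141
1          92    69.93     6.9653
2+         44    52.92     1.5035
Sum = 11.083
df = 1. Since 11.083 > 3.841, we reject H₀.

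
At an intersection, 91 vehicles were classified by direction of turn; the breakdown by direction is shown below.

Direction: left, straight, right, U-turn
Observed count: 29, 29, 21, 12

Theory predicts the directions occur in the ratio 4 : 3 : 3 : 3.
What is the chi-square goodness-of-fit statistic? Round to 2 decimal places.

Ratio total = 13. Expected counts: 91×4/13 = 28, 91×3/13 = 21, 91×3/13 = 21, 91×3/13 = 21.
cat           O        E   (O−E)²/E
left         29       28      0.036
straight     29       21      3.048
right        21       21      0.000
U-turn       12       21      3.857
Sum = 6.94

6.94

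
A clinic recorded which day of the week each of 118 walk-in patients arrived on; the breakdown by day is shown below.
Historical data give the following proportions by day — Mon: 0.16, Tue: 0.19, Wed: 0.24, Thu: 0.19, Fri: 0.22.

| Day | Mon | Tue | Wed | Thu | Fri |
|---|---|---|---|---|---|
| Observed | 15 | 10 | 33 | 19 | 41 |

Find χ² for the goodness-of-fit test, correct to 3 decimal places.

Expected counts E_i = n·p_i: 118×0.16 = 18.88, 118×0.19 = 22.42, 118×0.24 = 28.32, 118×0.19 = 22.42, 118×0.22 = 25.96.
χ² = (15−18.88)²/18.88 + (10−22.42)²/22.42 + (33−28.32)²/28.32 + (19−22.42)²/22.42 + (41−25.96)²/25.96
   = 0.7974 + 6.8803 + 0.7734 + 0.5217 + 8.7135
Sum = 17.686

17.686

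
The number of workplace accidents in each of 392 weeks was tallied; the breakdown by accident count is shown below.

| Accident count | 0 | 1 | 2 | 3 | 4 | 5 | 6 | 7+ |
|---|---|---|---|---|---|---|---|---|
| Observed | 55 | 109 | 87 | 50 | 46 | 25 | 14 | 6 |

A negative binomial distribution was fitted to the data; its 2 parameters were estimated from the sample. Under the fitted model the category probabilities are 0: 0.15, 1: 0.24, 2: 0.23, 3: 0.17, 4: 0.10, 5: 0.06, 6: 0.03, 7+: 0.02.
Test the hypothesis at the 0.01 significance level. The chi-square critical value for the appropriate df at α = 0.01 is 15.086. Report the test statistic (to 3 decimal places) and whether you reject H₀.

Expected counts E_i = n·p_i: 392×0.15 = 58.8, 392×0.24 = 94.08, 392×0.23 = 90.16, 392×0.17 = 66.64, 392×0.10 = 39.2, 392×0.06 = 23.52, 392×0.03 = 11.76, 392×0.02 = 7.84.
cat         O        E   (O−E)²/E
0          55     58.8     0.2456
1         109    94.08     2.3661
2          87    90.16     0.1108
3          50    66.64     4.1550
4          46     39.2     1.1796
5          25    23.52     0.0931
6          14    11.76     0.4267
7+          6     7.84     0.4318
Sum = 9.009
df = 5. Since 9.009 < 15.086, we do not reject H₀.

9.009; do not reject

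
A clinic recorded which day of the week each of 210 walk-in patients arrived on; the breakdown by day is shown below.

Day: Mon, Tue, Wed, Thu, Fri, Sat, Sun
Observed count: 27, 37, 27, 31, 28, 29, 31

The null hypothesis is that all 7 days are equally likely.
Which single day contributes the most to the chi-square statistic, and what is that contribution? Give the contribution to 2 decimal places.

Under H₀ each category has probability 1/7, so each expected count is 210/7 = 30.
χ² = (27−30)²/30 + (37−30)²/30 + (27−30)²/30 + (31−30)²/30 + (28−30)²/30 + (29−30)²/30 + (31−30)²/30
   = 0.300 + 1.633 + 0.300 + 0.033 + 0.133 + 0.033 + 0.033
The largest term is for Tue: 1.63.

Tue, 1.63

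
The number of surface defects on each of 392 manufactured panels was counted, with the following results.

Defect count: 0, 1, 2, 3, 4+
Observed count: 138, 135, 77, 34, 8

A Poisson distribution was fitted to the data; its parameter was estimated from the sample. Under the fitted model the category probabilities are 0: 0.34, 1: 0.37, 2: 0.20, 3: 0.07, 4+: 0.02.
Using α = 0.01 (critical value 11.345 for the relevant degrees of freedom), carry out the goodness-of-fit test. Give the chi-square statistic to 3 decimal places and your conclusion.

2.459; do not reject

Expected counts E_i = n·p_i: 392×0.34 = 133.28, 392×0.37 = 145.04, 392×0.20 = 78.4, 392×0.07 = 27.44, 392×0.02 = 7.84.
0: (138 − 133.28)²/133.28 = 22.2784/133.28 = 0.1672
1: (135 − 145.04)²/145.04 = 100.8016/145.04 = 0.6950
2: (77 − 78.4)²/78.4 = 1.96/78.4 = 0.0250
3: (34 − 27.44)²/27.44 = 43.0336/27.44 = 1.5683
4+: (8 − 7.84)²/7.84 = 0.0256/7.84 = 0.0033
Sum = 2.459
df = 3. Since 2.459 < 11.345, we do not reject H₀.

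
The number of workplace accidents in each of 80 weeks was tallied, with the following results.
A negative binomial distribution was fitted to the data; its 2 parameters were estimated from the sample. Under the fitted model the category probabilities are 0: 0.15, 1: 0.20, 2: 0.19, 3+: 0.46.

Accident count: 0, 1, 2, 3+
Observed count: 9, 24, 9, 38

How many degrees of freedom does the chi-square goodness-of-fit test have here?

1

There are k = 4 categories and 2 parameters estimated from the data, so df = 4 − 1 − 2 = 1.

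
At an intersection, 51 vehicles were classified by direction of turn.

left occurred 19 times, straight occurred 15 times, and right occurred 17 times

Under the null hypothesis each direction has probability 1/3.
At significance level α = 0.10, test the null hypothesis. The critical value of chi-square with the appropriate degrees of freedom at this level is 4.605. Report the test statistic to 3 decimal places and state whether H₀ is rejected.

Under H₀ each category has probability 1/3, so each expected count is 51/3 = 17.
left: (19 − 17)²/17 = 4/17 = 0.2353
straight: (15 − 17)²/17 = 4/17 = 0.2353
right: (17 − 17)²/17 = 0/17 = 0.0000
Sum = 0.471
df = 2. Since 0.471 < 4.605, we do not reject H₀.

0.471; do not reject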